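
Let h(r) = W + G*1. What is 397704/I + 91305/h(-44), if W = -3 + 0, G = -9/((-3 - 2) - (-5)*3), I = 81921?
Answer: -8309162066/354991 ≈ -23407.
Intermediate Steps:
G = -9/10 (G = -9/(-5 - 1*(-15)) = -9/(-5 + 15) = -9/10 ≈ -0.90000)
W = -3
h(r) = -39/10 (h(r) = -3 - 9/10*1 = -3 - 9/10 = -39/10)
397704/I + 91305/h(-44) = 397704/81921 + 91305/(-39/10) = 397704*(1/81921) + 91305*(-10/39) = 132568/27307 - 304350/13 = -8309162066/354991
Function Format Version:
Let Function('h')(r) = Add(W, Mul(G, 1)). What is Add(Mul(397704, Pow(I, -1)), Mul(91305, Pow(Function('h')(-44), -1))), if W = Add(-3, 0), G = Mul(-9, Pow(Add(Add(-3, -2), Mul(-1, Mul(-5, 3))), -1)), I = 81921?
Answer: Rational(-8309162066, 354991) ≈ -23407.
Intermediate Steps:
G = Rational(-9, 10) (G = Mul(-9, Pow(Add(-5, Mul(-1, -15)), -1)) = Mul(-9, Pow(Add(-5, 15), -1)) = Mul(-9, Pow(10, -1)) = Mul(-9, Rational(1, 10)) = Rational(-9, 10) ≈ -0.90000)
W = -3
Function('h')(r) = Rational(-39, 10) (Function('h')(r) = Add(-3, Mul(Rational(-9, 10), 1)) = Add(-3, Rational(-9, 10)) = Rational(-39, 10))
Add(Mul(397704, Pow(I, -1)), Mul(91305, Pow(Function('h')(-44), -1))) = Add(Mul(397704, Pow(81921, -1)), Mul(91305, Pow(Rational(-39, 10), -1))) = Add(Mul(397704, Rational(1, 81921)), Mul(91305, Rational(-10, 39))) = Add(Rational(132568, 27307), Rational(-304350, 13)) = Rational(-8309162066, 354991)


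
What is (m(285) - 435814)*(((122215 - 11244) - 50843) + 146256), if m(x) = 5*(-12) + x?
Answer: -89898600176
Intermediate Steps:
m(x) = -60 + x
(m(285) - 435814)*(((122215 - 11244) - 50843) + 146256) = ((-60 + 285) - 435814)*(((122215 - 11244) - 50843) + 146256) = (225 - 435814)*((110971 - 50843) + 146256) = -435589*(60128 + 146256) = -435589*206384 = -89898600176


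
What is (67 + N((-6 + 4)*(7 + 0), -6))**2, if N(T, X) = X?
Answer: 3721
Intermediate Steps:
(67 + N((-6 + 4)*(7 + 0), -6))**2 = (67 - 6)**2 = 61**2 = 3721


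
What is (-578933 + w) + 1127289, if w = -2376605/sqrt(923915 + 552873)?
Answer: 548356 - 2376605*sqrt(369197)/738394 ≈ 5.4640e+5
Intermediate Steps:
w = -2376605*sqrt(369197)/738394 ≈ -1955.7
(-578933 + w) + 1127289 = (-578933 - 2376605*sqrt(369197)/738394) + 1127289 = 548356 - 2376605*sqrt(369197)/738394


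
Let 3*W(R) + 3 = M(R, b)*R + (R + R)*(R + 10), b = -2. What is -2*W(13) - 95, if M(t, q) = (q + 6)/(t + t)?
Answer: -493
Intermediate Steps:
M(t, q) = (6 + q)/(2*t) (M(t, q) = (6 + q)/((2*t)) = (6 + q)*(1/(2*t)) = (6 + q)/(2*t))
W(R) = -⅓ + 2*R*(10 + R)/3 (W(R) = -1 + (((6 - 2)/(2*R))*R + (R + R)*(R + 10))/3 = -1 + (((½)*4/R)*R + (2*R)*(10 + R))/3 = -1 + ((2/R)*R + 2*R*(10 + R))/3 = -1 + (2 + 2*R*(10 + R))/3 = -1 + (⅔ + 2*R*(10 + R)/3) = -⅓ + 2*R*(10 + R)/3)
-2*W(13) - 95 = -2*(-⅓ + (⅔)*13² + (20/3)*13) - 95 = -2*(-⅓ + (⅔)*169 + 260/3) - 95 = -2*(-⅓ + 338/3 + 260/3) - 95 = -2*199 - 95 = -398 - 95 = -493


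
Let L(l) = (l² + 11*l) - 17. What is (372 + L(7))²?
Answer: 231361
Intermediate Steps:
L(l) = -17 + l² + 11*l
(372 + L(7))² = (372 + (-17 + 7² + 11*7))² = (372 + (-17 + 49 + 77))² = (372 + 109)² = 481² = 231361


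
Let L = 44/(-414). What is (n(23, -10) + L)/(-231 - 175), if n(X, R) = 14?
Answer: -1438/42021 ≈ -0.034221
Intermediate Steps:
L = -22/207 (L = 44*(-1/414) = -22/207 ≈ -0.10628)
(n(23, -10) + L)/(-231 - 175) = (14 - 22/207)/(-231 - 175) = (2876/207)/(-406) = (2876/207)*(-1/406) = -1438/42021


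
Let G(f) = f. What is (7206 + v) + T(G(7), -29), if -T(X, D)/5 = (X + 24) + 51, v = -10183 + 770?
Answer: -2617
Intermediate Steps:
v = -9413
T(X, D) = -375 - 5*X (T(X, D) = -5*((X + 24) + 51) = -5*((24 + X) + 51) = -5*(75 + X) = -375 - 5*X)
(7206 + v) + T(G(7), -29) = (7206 - 9413) + (-375 - 5*7) = -2207 + (-375 - 35) = -2207 - 410 = -2617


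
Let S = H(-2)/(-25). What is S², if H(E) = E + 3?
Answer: 1/625 ≈ 0.0016000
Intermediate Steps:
H(E) = 3 + E
S = -1/25 (S = (3 - 2)/(-25) = 1*(-1/25) = -1/25 ≈ -0.040000)
S² = (-1/25)² = 1/625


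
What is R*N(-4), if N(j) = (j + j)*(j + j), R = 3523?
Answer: 225472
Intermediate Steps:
N(j) = 4*j**2 (N(j) = (2*j)*(2*j) = 4*j**2)
R*N(-4) = 3523*(4*(-4)**2) = 3523*(4*16) = 3523*64 = 225472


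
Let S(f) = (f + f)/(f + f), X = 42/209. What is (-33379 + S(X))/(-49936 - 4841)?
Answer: 11126/18259 ≈ 0.60934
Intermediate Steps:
X = 42/209 (X = 42*(1/209) = 42/209 ≈ 0.20096)
S(f) = 1 (S(f) = (2*f)/((2*f)) = (2*f)*(1/(2*f)) = 1)
(-33379 + S(X))/(-49936 - 4841) = (-33379 + 1)/(-49936 - 4841) = -33378/(-54777) = -33378*(-1/54777) = 11126/18259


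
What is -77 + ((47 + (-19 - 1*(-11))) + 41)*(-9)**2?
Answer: 6403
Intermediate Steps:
-77 + ((47 + (-19 - 1*(-11))) + 41)*(-9)**2 = -77 + ((47 + (-19 + 11)) + 41)*81 = -77 + ((47 - 8) + 41)*81 = -77 + (39 + 41)*81 = -77 + 80*81 = -77 + 6480 = 6403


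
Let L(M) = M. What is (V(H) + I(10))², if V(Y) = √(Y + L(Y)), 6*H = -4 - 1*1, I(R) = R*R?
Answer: (300 + I*√15)²/9 ≈ 9998.3 + 258.2*I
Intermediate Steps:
I(R) = R²
H = -⅚ (H = (-4 - 1*1)/6 = (-4 - 1)/6 = (⅙)*(-5) = -⅚ ≈ -0.83333)
V(Y) = √2*√Y (V(Y) = √(Y + Y) = √(2*Y) = √2*√Y)
(V(H) + I(10))² = (√2*√(-⅚) + 10²)² = (√2*(I*√30/6) + 100)² = (I*√15/3 + 100)² = (100 + I*√15/3)²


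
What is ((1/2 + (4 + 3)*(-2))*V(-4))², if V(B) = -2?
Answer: 729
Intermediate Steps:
((1/2 + (4 + 3)*(-2))*V(-4))² = ((1/2 + (4 + 3)*(-2))*(-2))² = ((½ + 7*(-2))*(-2))² = ((½ - 14)*(-2))² = (-27/2*(-2))² = 27² = 729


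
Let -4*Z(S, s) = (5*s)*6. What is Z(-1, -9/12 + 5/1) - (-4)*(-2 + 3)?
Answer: -223/8 ≈ -27.875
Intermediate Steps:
Z(S, s) = -15*s/2 (Z(S, s) = -5*s*6/4 = -15*s/2)
Z(-1, -9/12 + 5/1) - (-4)*(-2 + 3) = -15*(-9/12 + 5/1)/2 - (-4)*(-2 + 3) = -15*(-9*1/12 + 5*1)/2 - (-4) = -15*(-¾ + 5)/2 - 1*(-4) = -15/2*17/4 + 4 = -255/8 + 4 = -223/8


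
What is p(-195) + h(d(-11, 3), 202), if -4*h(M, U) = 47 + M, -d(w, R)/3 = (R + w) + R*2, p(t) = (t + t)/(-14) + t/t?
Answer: 437/28 ≈ 15.607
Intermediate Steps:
p(t) = 1 - t/7 (p(t) = (2*t)*(-1/14) + 1 = -t/7 + 1 = 1 - t/7)
d(w, R) = -9*R - 3*w (d(w, R) = -3*((R + w) + R*2) = -3*((R + w) + 2*R) = -3*(w + 3*R) = -9*R - 3*w)
h(M, U) = -47/4 - M/4 (h(M, U) = -(47 + M)/4 = -47/4 - M/4)
p(-195) + h(d(-11, 3), 202) = (1 - 1/7*(-195)) + (-47/4 - (-9*3 - 3*(-11))/4) = (1 + 195/7) + (-47/4 - (-27 + 33)/4) = 202/7 + (-47/4 - 1/4*6) = 202/7 + (-47/4 - 3/2) = 202/7 - 53/4 = 437/28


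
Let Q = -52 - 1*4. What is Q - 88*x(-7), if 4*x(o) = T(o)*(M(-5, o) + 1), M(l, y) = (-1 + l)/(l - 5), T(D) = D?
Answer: 952/5 ≈ 190.40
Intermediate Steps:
M(l, y) = (-1 + l)/(-5 + l)
x(o) = 2*o/5 (x(o) = (o*((-1 - 5)/(-5 - 5) + 1))/4 = (o*(-6/(-10) + 1))/4 = (o*(-⅒*(-6) + 1))/4 = (o*(⅗ + 1))/4 = (o*(8/5))/4 = (8*o/5)/4 = 2*o/5)
Q = -56 (Q = -52 - 4 = -56)
Q - 88*x(-7) = -56 - 176*(-7)/5 = -56 - 88*(-14/5) = -56 + 1232/5 = 952/5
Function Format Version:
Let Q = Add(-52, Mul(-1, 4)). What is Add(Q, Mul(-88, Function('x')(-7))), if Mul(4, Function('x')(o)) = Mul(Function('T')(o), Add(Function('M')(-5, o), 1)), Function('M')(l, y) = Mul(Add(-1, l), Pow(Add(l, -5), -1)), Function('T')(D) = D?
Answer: Rational(952, 5) ≈ 190.40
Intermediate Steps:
Function('M')(l, y) = Mul(Pow(Add(-5, l), -1), Add(-1, l)) (Function('M')(l, y) = Mul(Add(-1, l), Pow(Add(-5, l), -1)) = Mul(Pow(Add(-5, l), -1), Add(-1, l)))
Function('x')(o) = Mul(Rational(2, 5), o) (Function('x')(o) = Mul(Rational(1, 4), Mul(o, Add(Mul(Pow(Add(-5, -5), -1), Add(-1, -5)), 1))) = Mul(Rational(1, 4), Mul(o, Add(Mul(Pow(-10, -1), -6), 1))) = Mul(Rational(1, 4), Mul(o, Add(Mul(Rational(-1, 10), -6), 1))) = Mul(Rational(1, 4), Mul(o, Add(Rational(3, 5), 1))) = Mul(Rational(1, 4), Mul(o, Rational(8, 5))) = Mul(Rational(1, 4), Mul(Rational(8, 5), o)) = Mul(Rational(2, 5), o))
Q = -56 (Q = Add(-52, -4) = -56)
Add(Q, Mul(-88, Function('x')(-7))) = Add(-56, Mul(-88, Mul(Rational(2, 5), -7))) = Add(-56, Mul(-88, Rational(-14, 5))) = Add(-56, Rational(1232, 5)) = Rational(952, 5)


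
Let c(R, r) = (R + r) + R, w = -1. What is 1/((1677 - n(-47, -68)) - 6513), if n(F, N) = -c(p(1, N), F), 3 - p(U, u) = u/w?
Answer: -1/5013 ≈ -0.00019948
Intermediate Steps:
p(U, u) = 3 + u (p(U, u) = 3 - u/(-1) = 3 - u*(-1) = 3 - (-1)*u = 3 + u)
c(R, r) = r + 2*R
n(F, N) = -6 - F - 2*N (n(F, N) = -(F + 2*(3 + N)) = -(F + (6 + 2*N)) = -(6 + F + 2*N) = -6 - F - 2*N)
1/((1677 - n(-47, -68)) - 6513) = 1/((1677 - (-6 - 1*(-47) - 2*(-68))) - 6513) = 1/((1677 - (-6 + 47 + 136)) - 6513) = 1/((1677 - 1*177) - 6513) = 1/((1677 - 177) - 6513) = 1/(1500 - 6513) = 1/(-5013) = -1/5013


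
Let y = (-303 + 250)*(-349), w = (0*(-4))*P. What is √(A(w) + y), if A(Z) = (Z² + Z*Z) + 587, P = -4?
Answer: 2*√4771 ≈ 138.14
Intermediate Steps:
w = 0 (w = (0*(-4))*(-4) = 0*(-4) = 0)
A(Z) = 587 + 2*Z² (A(Z) = (Z² + Z²) + 587 = 2*Z² + 587 = 587 + 2*Z²)
y = 18497 (y = -53*(-349) = 18497)
√(A(w) + y) = √((587 + 2*0²) + 18497) = √((587 + 2*0) + 18497) = √((587 + 0) + 18497) = √(587 + 18497) = √19084 = 2*√4771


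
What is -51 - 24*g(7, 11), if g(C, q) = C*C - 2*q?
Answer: -699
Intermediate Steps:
g(C, q) = C**2 - 2*q
-51 - 24*g(7, 11) = -51 - 24*(7**2 - 2*11) = -51 - 24*(49 - 22) = -51 - 24*27 = -51 - 648 = -699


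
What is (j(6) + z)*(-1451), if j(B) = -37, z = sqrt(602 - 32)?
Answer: 53687 - 1451*sqrt(570) ≈ 19045.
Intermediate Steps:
z = sqrt(570) ≈ 23.875
(j(6) + z)*(-1451) = (-37 + sqrt(570))*(-1451) = 53687 - 1451*sqrt(570)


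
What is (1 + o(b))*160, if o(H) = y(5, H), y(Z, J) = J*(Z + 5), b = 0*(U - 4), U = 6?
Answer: 160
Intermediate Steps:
b = 0 (b = 0*(6 - 4) = 0*2 = 0)
y(Z, J) = J*(5 + Z)
o(H) = 10*H (o(H) = H*(5 + 5) = H*10 = 10*H)
(1 + o(b))*160 = (1 + 10*0)*160 = (1 + 0)*160 = 1*160 = 160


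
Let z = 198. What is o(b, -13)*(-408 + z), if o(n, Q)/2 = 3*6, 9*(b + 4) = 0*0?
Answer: -7560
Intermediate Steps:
b = -4 (b = -4 + (0*0)/9 = -4 + (⅑)*0 = -4 + 0 = -4)
o(n, Q) = 36 (o(n, Q) = 2*(3*6) = 2*18 = 36)
o(b, -13)*(-408 + z) = 36*(-408 + 198) = 36*(-210) = -7560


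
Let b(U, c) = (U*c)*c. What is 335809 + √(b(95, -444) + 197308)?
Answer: 335809 + 2*√4731307 ≈ 3.4016e+5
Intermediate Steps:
b(U, c) = U*c²
335809 + √(b(95, -444) + 197308) = 335809 + √(95*(-444)² + 197308) = 335809 + √(95*197136 + 197308) = 335809 + √(18727920 + 197308) = 335809 + √18925228 = 335809 + 2*√4731307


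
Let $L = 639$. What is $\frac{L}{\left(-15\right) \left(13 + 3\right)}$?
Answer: $- \frac{213}{80} \approx -2.6625$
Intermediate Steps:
$\frac{L}{\left(-15\right) \left(13 + 3\right)} = \frac{639}{\left(-15\right) \left(13 + 3\right)} = \frac{639}{\left(-15\right) 16} = \frac{639}{-240} = 639 \left(- \frac{1}{240}\right) = - \frac{213}{80}$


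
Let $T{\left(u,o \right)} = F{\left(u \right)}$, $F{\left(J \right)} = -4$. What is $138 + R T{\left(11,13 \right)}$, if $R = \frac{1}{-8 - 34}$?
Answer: $\frac{2900}{21} \approx 138.1$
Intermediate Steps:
$T{\left(u,o \right)} = -4$
$R = - \frac{1}{42}$ ($R = \frac{1}{-8 - 34} = \frac{1}{-42} = - \frac{1}{42} \approx -0.02381$)
$138 + R T{\left(11,13 \right)} = 138 - - \frac{2}{21} = 138 + \frac{2}{21} = \frac{2900}{21}$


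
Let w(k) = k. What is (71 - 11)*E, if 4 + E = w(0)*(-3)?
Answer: -240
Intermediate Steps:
E = -4 (E = -4 + 0*(-3) = -4 + 0 = -4)
(71 - 11)*E = (71 - 11)*(-4) = 60*(-4) = -240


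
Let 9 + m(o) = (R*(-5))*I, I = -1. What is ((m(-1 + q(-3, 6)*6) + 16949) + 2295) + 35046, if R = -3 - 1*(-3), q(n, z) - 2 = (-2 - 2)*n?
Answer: 54281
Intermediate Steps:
q(n, z) = 2 - 4*n (q(n, z) = 2 + (-2 - 2)*n = 2 - 4*n)
R = 0 (R = -3 + 3 = 0)
m(o) = -9 (m(o) = -9 + (0*(-5))*(-1) = -9 + 0*(-1) = -9 + 0 = -9)
((m(-1 + q(-3, 6)*6) + 16949) + 2295) + 35046 = ((-9 + 16949) + 2295) + 35046 = (16940 + 2295) + 35046 = 19235 + 35046 = 54281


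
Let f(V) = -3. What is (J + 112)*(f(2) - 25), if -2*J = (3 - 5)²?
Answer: -3080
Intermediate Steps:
J = -2 (J = -(3 - 5)²/2 = -½*(-2)² = -½*4 = -2)
(J + 112)*(f(2) - 25) = (-2 + 112)*(-3 - 25) = 110*(-28) = -3080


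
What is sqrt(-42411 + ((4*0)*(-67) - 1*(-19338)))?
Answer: I*sqrt(23073) ≈ 151.9*I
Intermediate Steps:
sqrt(-42411 + ((4*0)*(-67) - 1*(-19338))) = sqrt(-42411 + (0*(-67) + 19338)) = sqrt(-42411 + (0 + 19338)) = sqrt(-42411 + 19338) = sqrt(-23073) = I*sqrt(23073)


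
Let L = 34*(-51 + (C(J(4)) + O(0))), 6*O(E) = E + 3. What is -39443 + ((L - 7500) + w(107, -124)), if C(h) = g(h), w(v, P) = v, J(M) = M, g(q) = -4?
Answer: -48689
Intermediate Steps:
O(E) = ½ + E/6 (O(E) = (E + 3)/6 = (3 + E)/6 = ½ + E/6)
C(h) = -4
L = -1853 (L = 34*(-51 + (-4 + (½ + (⅙)*0))) = 34*(-51 + (-4 + (½ + 0))) = 34*(-51 + (-4 + ½)) = 34*(-51 - 7/2) = 34*(-109/2) = -1853)
-39443 + ((L - 7500) + w(107, -124)) = -39443 + ((-1853 - 7500) + 107) = -39443 + (-9353 + 107) = -39443 - 9246 = -48689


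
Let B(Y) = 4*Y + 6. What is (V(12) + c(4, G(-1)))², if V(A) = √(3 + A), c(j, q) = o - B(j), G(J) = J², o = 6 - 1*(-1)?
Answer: (15 - √15)² ≈ 123.81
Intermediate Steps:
o = 7 (o = 6 + 1 = 7)
B(Y) = 6 + 4*Y
c(j, q) = 1 - 4*j (c(j, q) = 7 - (6 + 4*j) = 7 + (-6 - 4*j) = 1 - 4*j)
(V(12) + c(4, G(-1)))² = (√(3 + 12) + (1 - 4*4))² = (√15 + (1 - 16))² = (√15 - 15)² = (-15 + √15)²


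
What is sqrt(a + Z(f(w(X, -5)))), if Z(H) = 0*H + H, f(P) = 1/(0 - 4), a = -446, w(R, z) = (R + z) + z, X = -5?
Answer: I*sqrt(1785)/2 ≈ 21.125*I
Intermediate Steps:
w(R, z) = R + 2*z
f(P) = -1/4 (f(P) = 1/(-4) = -1/4)
Z(H) = H (Z(H) = 0 + H = H)
sqrt(a + Z(f(w(X, -5)))) = sqrt(-446 - 1/4) = sqrt(-1785/4) = I*sqrt(1785)/2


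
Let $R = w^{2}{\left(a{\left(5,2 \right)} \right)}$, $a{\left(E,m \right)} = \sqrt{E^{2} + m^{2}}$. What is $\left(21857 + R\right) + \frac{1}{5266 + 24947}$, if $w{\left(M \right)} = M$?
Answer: $\frac{661241719}{30213} \approx 21886.0$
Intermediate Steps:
$R = 29$ ($R = \left(\sqrt{5^{2} + 2^{2}}\right)^{2} = \left(\sqrt{25 + 4}\right)^{2} = \left(\sqrt{29}\right)^{2} = 29$)
$\left(21857 + R\right) + \frac{1}{5266 + 24947} = \left(21857 + 29\right) + \frac{1}{5266 + 24947} = 21886 + \frac{1}{30213} = \frac{661241719}{30213}$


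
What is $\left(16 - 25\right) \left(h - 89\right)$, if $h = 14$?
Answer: $675$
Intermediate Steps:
$\left(16 - 25\right) \left(h - 89\right) = \left(16 - 25\right) \left(14 - 89\right) = \left(16 - 25\right) \left(-75\right) = \left(-9\right) \left(-75\right) = 675$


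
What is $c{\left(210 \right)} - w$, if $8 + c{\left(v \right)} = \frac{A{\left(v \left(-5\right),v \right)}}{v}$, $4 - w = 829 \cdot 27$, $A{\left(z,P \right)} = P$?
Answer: $22372$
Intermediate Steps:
$w = -22379$ ($w = 4 - 829 \cdot 27 = 4 - 22383 = -22379$)
$c{\left(v \right)} = -7$ ($c{\left(v \right)} = -8 + \frac{v}{v} = -8 + 1 = -7$)
$c{\left(210 \right)} - w = -7 - -22379 = -7 + 22379 = 22372$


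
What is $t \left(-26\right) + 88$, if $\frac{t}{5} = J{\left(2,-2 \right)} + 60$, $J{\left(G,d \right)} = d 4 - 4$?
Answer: $-6152$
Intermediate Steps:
$J{\left(G,d \right)} = -4 + 4 d$ ($J{\left(G,d \right)} = 4 d - 4 = -4 + 4 d$)
$t = 240$ ($t = 5 \left(\left(-4 + 4 \left(-2\right)\right) + 60\right) = 5 \left(\left(-4 - 8\right) + 60\right) = 5 \left(-12 + 60\right) = 5 \cdot 48 = 240$)
$t \left(-26\right) + 88 = 240 \left(-26\right) + 88 = -6240 + 88 = -6152$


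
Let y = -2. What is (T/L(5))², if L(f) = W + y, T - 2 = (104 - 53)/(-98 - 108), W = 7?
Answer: 130321/1060900 ≈ 0.12284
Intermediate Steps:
T = 361/206 (T = 2 + (104 - 53)/(-98 - 108) = 2 + 51/(-206) = 2 + 51*(-1/206) = 2 - 51/206 = 361/206 ≈ 1.7524)
L(f) = 5 (L(f) = 7 - 2 = 5)
(T/L(5))² = ((361/206)/5)² = ((361/206)*(⅕))² = (361/1030)² = 130321/1060900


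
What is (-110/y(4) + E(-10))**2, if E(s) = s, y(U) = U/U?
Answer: 14400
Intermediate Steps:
y(U) = 1
(-110/y(4) + E(-10))**2 = (-110/1 - 10)**2 = (-110*1 - 10)**2 = (-110 - 10)**2 = (-120)**2 = 14400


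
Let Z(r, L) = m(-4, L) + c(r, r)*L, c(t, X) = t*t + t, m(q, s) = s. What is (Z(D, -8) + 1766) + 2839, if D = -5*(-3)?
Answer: 2677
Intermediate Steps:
c(t, X) = t + t² (c(t, X) = t² + t = t + t²)
D = 15
Z(r, L) = L + L*r*(1 + r) (Z(r, L) = L + (r*(1 + r))*L = L + L*r*(1 + r))
(Z(D, -8) + 1766) + 2839 = (-8*(1 + 15*(1 + 15)) + 1766) + 2839 = (-8*(1 + 15*16) + 1766) + 2839 = (-8*(1 + 240) + 1766) + 2839 = (-8*241 + 1766) + 2839 = (-1928 + 1766) + 2839 = -162 + 2839 = 2677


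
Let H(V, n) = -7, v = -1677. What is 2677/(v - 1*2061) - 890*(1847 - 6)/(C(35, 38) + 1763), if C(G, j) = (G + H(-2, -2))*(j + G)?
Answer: -2044955653/4743522 ≈ -431.10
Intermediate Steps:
C(G, j) = (-7 + G)*(G + j) (C(G, j) = (G - 7)*(j + G) = (-7 + G)*(G + j))
2677/(v - 1*2061) - 890*(1847 - 6)/(C(35, 38) + 1763) = 2677/(-1677 - 1*2061) - 890*(1847 - 6)/((35² - 7*35 - 7*38 + 35*38) + 1763) = 2677/(-1677 - 2061) - 890*1841/((1225 - 245 - 266 + 1330) + 1763) = 2677/(-3738) - 890*1841/(2044 + 1763) = 2677*(-1/3738) - 890/(3807*(1/1841)) = -2677/3738 - 890/3807/1841 = -2677/3738 - 890*1841/3807 = -2677/3738 - 1638490/3807 = -2044955653/4743522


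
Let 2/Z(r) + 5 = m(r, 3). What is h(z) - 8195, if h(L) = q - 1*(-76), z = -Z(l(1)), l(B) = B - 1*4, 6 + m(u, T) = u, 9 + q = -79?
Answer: -8207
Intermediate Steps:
q = -88 (q = -9 - 79 = -88)
m(u, T) = -6 + u
l(B) = -4 + B (l(B) = B - 4 = -4 + B)
Z(r) = 2/(-11 + r) (Z(r) = 2/(-5 + (-6 + r)) = 2/(-11 + r))
z = ⅐ (z = -2/(-11 + (-4 + 1)) = -2/(-11 - 3) = -2/(-14) = -2*(-1)/14 = -1*(-⅐) = ⅐ ≈ 0.14286)
h(L) = -12 (h(L) = -88 - 1*(-76) = -88 + 76 = -12)
h(z) - 8195 = -12 - 8195 = -8207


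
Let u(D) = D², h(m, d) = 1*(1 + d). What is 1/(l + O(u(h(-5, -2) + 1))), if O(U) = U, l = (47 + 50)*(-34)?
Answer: -1/3298 ≈ -0.00030321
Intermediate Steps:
h(m, d) = 1 + d
l = -3298 (l = 97*(-34) = -3298)
1/(l + O(u(h(-5, -2) + 1))) = 1/(-3298 + ((1 - 2) + 1)²) = 1/(-3298 + (-1 + 1)²) = 1/(-3298 + 0²) = 1/(-3298 + 0) = 1/(-3298) = -1/3298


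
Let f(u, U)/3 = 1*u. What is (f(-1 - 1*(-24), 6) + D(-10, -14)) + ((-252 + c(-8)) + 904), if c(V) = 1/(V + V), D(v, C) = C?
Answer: 11311/16 ≈ 706.94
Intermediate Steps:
c(V) = 1/(2*V)
f(u, U) = 3*u (f(u, U) = 3*(1*u) = 3*u)
(f(-1 - 1*(-24), 6) + D(-10, -14)) + ((-252 + c(-8)) + 904) = (3*(-1 - 1*(-24)) - 14) + ((-252 + (½)/(-8)) + 904) = (3*(-1 + 24) - 14) + ((-252 + (½)*(-⅛)) + 904) = (3*23 - 14) + ((-252 - 1/16) + 904) = (69 - 14) + (-4033/16 + 904) = 55 + 10431/16 = 11311/16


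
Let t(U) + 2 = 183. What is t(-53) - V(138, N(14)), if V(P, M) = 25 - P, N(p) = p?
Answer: 294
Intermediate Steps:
t(U) = 181 (t(U) = -2 + 183 = 181)
t(-53) - V(138, N(14)) = 181 - (25 - 1*138) = 181 - (25 - 138) = 181 - 1*(-113) = 181 + 113 = 294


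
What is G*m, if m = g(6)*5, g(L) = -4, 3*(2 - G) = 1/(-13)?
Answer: -1580/39 ≈ -40.513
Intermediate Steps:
G = 79/39 (G = 2 - ⅓/(-13) = 2 - ⅓*(-1/13) = 2 + 1/39 = 79/39 ≈ 2.0256)
m = -20 (m = -4*5 = -20)
G*m = (79/39)*(-20) = -1580/39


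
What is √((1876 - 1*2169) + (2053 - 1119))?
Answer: √641 ≈ 25.318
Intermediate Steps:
√((1876 - 1*2169) + (2053 - 1119)) = √((1876 - 2169) + 934) = √(-293 + 934) = √641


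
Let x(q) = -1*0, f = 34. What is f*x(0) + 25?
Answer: 25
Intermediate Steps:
x(q) = 0
f*x(0) + 25 = 34*0 + 25 = 0 + 25 = 25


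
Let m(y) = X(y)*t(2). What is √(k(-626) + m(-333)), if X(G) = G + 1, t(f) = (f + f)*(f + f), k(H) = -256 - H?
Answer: I*√4942 ≈ 70.299*I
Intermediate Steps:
t(f) = 4*f² (t(f) = (2*f)*(2*f) = 4*f²)
X(G) = 1 + G
m(y) = 16 + 16*y (m(y) = (1 + y)*(4*2²) = (1 + y)*(4*4) = (1 + y)*16 = 16 + 16*y)
√(k(-626) + m(-333)) = √((-256 - 1*(-626)) + (16 + 16*(-333))) = √((-256 + 626) + (16 - 5328)) = √(370 - 5312) = √(-4942) = I*√4942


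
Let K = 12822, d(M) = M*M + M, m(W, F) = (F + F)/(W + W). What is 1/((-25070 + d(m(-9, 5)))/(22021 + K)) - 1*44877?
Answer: -91134097413/2030690 ≈ -44878.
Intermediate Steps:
m(W, F) = F/W (m(W, F) = (2*F)/((2*W)) = (2*F)*(1/(2*W)) = F/W)
d(M) = M + M² (d(M) = M² + M = M + M²)
1/((-25070 + d(m(-9, 5)))/(22021 + K)) - 1*44877 = 1/((-25070 + (5/(-9))*(1 + 5/(-9)))/(22021 + 12822)) - 1*44877 = 1/((-25070 + (5*(-⅑))*(1 + 5*(-⅑)))/34843) - 44877 = 1/((-25070 - 5*(1 - 5/9)/9)*(1/34843)) - 44877 = 1/((-25070 - 5/9*4/9)*(1/34843)) - 44877 = 1/((-25070 - 20/81)*(1/34843)) - 44877 = 1/(-2030690/81*1/34843) - 44877 = 1/(-2030690/2822283) - 44877 = -2822283/2030690 - 44877 = -91134097413/2030690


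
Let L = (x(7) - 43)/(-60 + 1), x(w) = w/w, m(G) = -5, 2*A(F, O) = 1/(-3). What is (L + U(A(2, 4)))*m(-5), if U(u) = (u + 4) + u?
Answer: -3875/177 ≈ -21.893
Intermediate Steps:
A(F, O) = -⅙ (A(F, O) = (½)/(-3) = (½)*(-⅓) = -⅙)
x(w) = 1
L = 42/59 (L = (1 - 43)/(-60 + 1) = -42/(-59) = -42*(-1/59) = 42/59 ≈ 0.71186)
U(u) = 4 + 2*u (U(u) = (4 + u) + u = 4 + 2*u)
(L + U(A(2, 4)))*m(-5) = (42/59 + (4 + 2*(-⅙)))*(-5) = (42/59 + (4 - ⅓))*(-5) = (42/59 + 11/3)*(-5) = (775/177)*(-5) = -3875/177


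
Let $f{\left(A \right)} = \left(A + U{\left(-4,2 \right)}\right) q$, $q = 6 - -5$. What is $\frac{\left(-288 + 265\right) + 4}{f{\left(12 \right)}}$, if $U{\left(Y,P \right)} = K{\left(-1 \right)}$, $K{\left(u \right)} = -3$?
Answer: $- \frac{19}{99} \approx -0.19192$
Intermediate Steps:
$U{\left(Y,P \right)} = -3$
$q = 11$ ($q = 6 + 5 = 11$)
$f{\left(A \right)} = -33 + 11 A$ ($f{\left(A \right)} = \left(A - 3\right) 11 = \left(-3 + A\right) 11 = -33 + 11 A$)
$\frac{\left(-288 + 265\right) + 4}{f{\left(12 \right)}} = \frac{\left(-288 + 265\right) + 4}{-33 + 11 \cdot 12} = \frac{-23 + 4}{-33 + 132} = - \frac{19}{99}$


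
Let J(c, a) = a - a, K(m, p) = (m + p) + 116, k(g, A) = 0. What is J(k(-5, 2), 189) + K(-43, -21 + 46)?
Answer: 98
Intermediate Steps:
K(m, p) = 116 + m + p
J(c, a) = 0
J(k(-5, 2), 189) + K(-43, -21 + 46) = 0 + (116 - 43 + (-21 + 46)) = 0 + (116 - 43 + 25) = 0 + 98 = 98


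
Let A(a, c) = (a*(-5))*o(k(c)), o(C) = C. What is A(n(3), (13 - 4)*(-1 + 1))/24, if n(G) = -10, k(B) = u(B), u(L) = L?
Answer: 0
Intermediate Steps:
k(B) = B
A(a, c) = -5*a*c (A(a, c) = (a*(-5))*c = (-5*a)*c = -5*a*c)
A(n(3), (13 - 4)*(-1 + 1))/24 = -5*(-10)*(13 - 4)*(-1 + 1)/24 = -5*(-10)*9*0*(1/24) = -5*(-10)*0*(1/24) = 0*(1/24) = 0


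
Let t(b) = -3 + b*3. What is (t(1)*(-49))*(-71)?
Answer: 0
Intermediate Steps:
t(b) = -3 + 3*b
(t(1)*(-49))*(-71) = ((-3 + 3*1)*(-49))*(-71) = ((-3 + 3)*(-49))*(-71) = (0*(-49))*(-71) = 0*(-71) = 0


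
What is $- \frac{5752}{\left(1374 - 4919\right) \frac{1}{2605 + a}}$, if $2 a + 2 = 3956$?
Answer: $\frac{26355664}{3545} \approx 7434.6$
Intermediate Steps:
$a = 1977$ ($a = -1 + \frac{1}{2} \cdot 3956 = -1 + 1978 = 1977$)
$- \frac{5752}{\left(1374 - 4919\right) \frac{1}{2605 + a}} = - \frac{5752}{\left(1374 - 4919\right) \frac{1}{2605 + 1977}} = - \frac{5752}{\left(-3545\right) \frac{1}{4582}} = - \frac{5752}{- \frac{3545}{4582}} = \left(-5752\right) \left(- \frac{4582}{3545}\right) = \frac{26355664}{3545}$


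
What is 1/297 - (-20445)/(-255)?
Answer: -404794/5049 ≈ -80.173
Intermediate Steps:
1/297 - (-20445)/(-255) = 1/297 - (-20445)*(-1)/255 = 1/297 - 47*29/17 = 1/297 - 1363/17 = -404794/5049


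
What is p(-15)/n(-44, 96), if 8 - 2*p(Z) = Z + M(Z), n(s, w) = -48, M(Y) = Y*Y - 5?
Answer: 197/96 ≈ 2.0521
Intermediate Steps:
M(Y) = -5 + Y**2 (M(Y) = Y**2 - 5 = -5 + Y**2)
p(Z) = 13/2 - Z/2 - Z**2/2 (p(Z) = 4 - (Z + (-5 + Z**2))/2 = 4 - (-5 + Z + Z**2)/2 = 4 + (5/2 - Z/2 - Z**2/2) = 13/2 - Z/2 - Z**2/2)
p(-15)/n(-44, 96) = (13/2 - 1/2*(-15) - 1/2*(-15)**2)/(-48) = (13/2 + 15/2 - 1/2*225)*(-1/48) = (13/2 + 15/2 - 225/2)*(-1/48) = -197/2*(-1/48) = 197/96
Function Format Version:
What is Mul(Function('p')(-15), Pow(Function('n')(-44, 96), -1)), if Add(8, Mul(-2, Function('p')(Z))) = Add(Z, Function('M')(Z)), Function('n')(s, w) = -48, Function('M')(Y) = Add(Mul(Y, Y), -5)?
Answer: Rational(197, 96) ≈ 2.0521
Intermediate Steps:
Function('M')(Y) = Add(-5, Pow(Y, 2)) (Function('M')(Y) = Add(Pow(Y, 2), -5) = Add(-5, Pow(Y, 2)))
Function('p')(Z) = Add(Rational(13, 2), Mul(Rational(-1, 2), Z), Mul(Rational(-1, 2), Pow(Z, 2))) (Function('p')(Z) = Add(4, Mul(Rational(-1, 2), Add(Z, Add(-5, Pow(Z, 2))))) = Add(4, Mul(Rational(-1, 2), Add(-5, Z, Pow(Z, 2)))) = Add(4, Add(Rational(5, 2), Mul(Rational(-1, 2), Z), Mul(Rational(-1, 2), Pow(Z, 2)))) = Add(Rational(13, 2), Mul(Rational(-1, 2), Z), Mul(Rational(-1, 2), Pow(Z, 2))))
Mul(Function('p')(-15), Pow(Function('n')(-44, 96), -1)) = Mul(Add(Rational(13, 2), Mul(Rational(-1, 2), -15), Mul(Rational(-1, 2), Pow(-15, 2))), Pow(-48, -1)) = Mul(Add(Rational(13, 2), Rational(15, 2), Mul(Rational(-1, 2), 225)), Rational(-1, 48)) = Mul(Add(Rational(13, 2), Rational(15, 2), Rational(-225, 2)), Rational(-1, 48)) = Mul(Rational(-197, 2), Rational(-1, 48)) = Rational(197, 96)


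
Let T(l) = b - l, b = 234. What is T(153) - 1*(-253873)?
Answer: 253954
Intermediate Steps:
T(l) = 234 - l
T(153) - 1*(-253873) = (234 - 1*153) - 1*(-253873) = (234 - 153) + 253873 = 81 + 253873 = 253954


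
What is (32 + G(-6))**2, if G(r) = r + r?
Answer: 400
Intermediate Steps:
G(r) = 2*r
(32 + G(-6))**2 = (32 + 2*(-6))**2 = (32 - 12)**2 = 20**2 = 400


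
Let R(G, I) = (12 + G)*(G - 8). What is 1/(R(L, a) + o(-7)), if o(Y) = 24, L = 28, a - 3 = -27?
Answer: 1/824 ≈ 0.0012136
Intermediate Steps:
a = -24 (a = 3 - 27 = -24)
R(G, I) = (-8 + G)*(12 + G) (R(G, I) = (12 + G)*(-8 + G) = (-8 + G)*(12 + G))
1/(R(L, a) + o(-7)) = 1/((-96 + 28**2 + 4*28) + 24) = 1/((-96 + 784 + 112) + 24) = 1/(800 + 24) = 1/824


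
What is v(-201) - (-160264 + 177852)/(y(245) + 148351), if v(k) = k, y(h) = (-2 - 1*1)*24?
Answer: -29821667/148279 ≈ -201.12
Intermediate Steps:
y(h) = -72 (y(h) = (-2 - 1)*24 = -3*24 = -72)
v(-201) - (-160264 + 177852)/(y(245) + 148351) = -201 - (-160264 + 177852)/(-72 + 148351) = -201 - 17588/148279 = -29821667/148279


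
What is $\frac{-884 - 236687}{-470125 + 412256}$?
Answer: $\frac{237571}{57869} \approx 4.1053$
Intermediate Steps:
$\frac{-884 - 236687}{-470125 + 412256} = - \frac{237571}{-57869} = \left(-237571\right) \left(- \frac{1}{57869}\right) = \frac{237571}{57869}$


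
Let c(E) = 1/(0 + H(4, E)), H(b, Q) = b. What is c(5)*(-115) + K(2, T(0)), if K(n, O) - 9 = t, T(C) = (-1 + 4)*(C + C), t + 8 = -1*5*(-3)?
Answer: -51/4 ≈ -12.750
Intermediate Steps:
t = 7 (t = -8 - 1*5*(-3) = -8 - 5*(-3) = -8 + 15 = 7)
T(C) = 6*C (T(C) = 3*(2*C) = 6*C)
K(n, O) = 16 (K(n, O) = 9 + 7 = 16)
c(E) = 1/4 (c(E) = 1/(0 + 4) = 1/4)
c(5)*(-115) + K(2, T(0)) = (1/4)*(-115) + 16 = -115/4 + 16 = -51/4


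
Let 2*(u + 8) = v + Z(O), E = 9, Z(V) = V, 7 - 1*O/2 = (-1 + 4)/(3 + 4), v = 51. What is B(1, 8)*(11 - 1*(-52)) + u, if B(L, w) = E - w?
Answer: 1219/14 ≈ 87.071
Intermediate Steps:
O = 92/7 (O = 14 - 2*(-1 + 4)/(3 + 4) = 14 - 6/7 = 92/7 ≈ 13.143)
B(L, w) = 9 - w
u = 337/14 (u = -8 + (51 + 92/7)/2 = -8 + (½)*(449/7) = -8 + 449/14 = 337/14 ≈ 24.071)
B(1, 8)*(11 - 1*(-52)) + u = (9 - 1*8)*(11 - 1*(-52)) + 337/14 = (9 - 8)*(11 + 52) + 337/14 = 1*63 + 337/14 = 63 + 337/14 = 1219/14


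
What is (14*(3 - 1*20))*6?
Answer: -1428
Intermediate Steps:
(14*(3 - 1*20))*6 = (14*(3 - 20))*6 = (14*(-17))*6 = -238*6 = -1428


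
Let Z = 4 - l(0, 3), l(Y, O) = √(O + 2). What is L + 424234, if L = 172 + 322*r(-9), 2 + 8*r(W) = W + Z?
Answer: 1696497/4 - 161*√5/4 ≈ 4.2403e+5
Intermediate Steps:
l(Y, O) = √(2 + O)
Z = 4 - √5 (Z = 4 - √(2 + 3) = 4 - √5 ≈ 1.7639)
r(W) = ¼ - √5/8 + W/8 (r(W) = -¼ + (W + (4 - √5))/8 = -¼ + (4 + W - √5)/8 = -¼ + (½ - √5/8 + W/8) = ¼ - √5/8 + W/8)
L = -439/4 - 161*√5/4 (L = 172 + 322*(¼ - √5/8 + (⅛)*(-9)) = 172 + 322*(¼ - √5/8 - 9/8) = 172 + 322*(-7/8 - √5/8) = 172 + (-1127/4 - 161*√5/4) = -439/4 - 161*√5/4 ≈ -199.75)
L + 424234 = (-439/4 - 161*√5/4) + 424234 = 1696497/4 - 161*√5/4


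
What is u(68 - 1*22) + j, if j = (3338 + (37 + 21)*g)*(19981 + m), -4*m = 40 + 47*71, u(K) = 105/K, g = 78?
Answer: 3460422008/23 ≈ 1.5045e+8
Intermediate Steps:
m = -3377/4 (m = -(40 + 47*71)/4 = -(40 + 3337)/4 = -¼*3377 = -3377/4 ≈ -844.25)
j = 300906257/2 (j = (3338 + (37 + 21)*78)*(19981 - 3377/4) = (3338 + 58*78)*(76547/4) = (3338 + 4524)*(76547/4) = 7862*(76547/4) = 300906257/2 ≈ 1.5045e+8)
u(68 - 1*22) + j = 105/(68 - 1*22) + 300906257/2 = 105/(68 - 22) + 300906257/2 = 105/46 + 300906257/2 = 3460422008/23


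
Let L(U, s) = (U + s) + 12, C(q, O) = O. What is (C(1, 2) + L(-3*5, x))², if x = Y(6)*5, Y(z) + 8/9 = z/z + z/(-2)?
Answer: 19321/81 ≈ 238.53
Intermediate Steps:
Y(z) = ⅑ - z/2 (Y(z) = -8/9 + (z/z + z/(-2)) = -8/9 + (1 + z*(-½)) = -8/9 + (1 - z/2) = ⅑ - z/2)
x = -130/9 (x = (⅑ - ½*6)*5 = (⅑ - 3)*5 = -26/9*5 = -130/9 ≈ -14.444)
L(U, s) = 12 + U + s
(C(1, 2) + L(-3*5, x))² = (2 + (12 - 3*5 - 130/9))² = (2 + (12 - 15 - 130/9))² = (2 - 157/9)² = (-139/9)² = 19321/81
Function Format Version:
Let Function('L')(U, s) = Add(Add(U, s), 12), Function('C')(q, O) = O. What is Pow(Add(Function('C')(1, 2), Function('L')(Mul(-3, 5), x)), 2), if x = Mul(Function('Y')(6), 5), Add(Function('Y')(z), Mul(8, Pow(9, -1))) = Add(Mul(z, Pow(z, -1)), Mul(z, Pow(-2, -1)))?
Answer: Rational(19321, 81) ≈ 238.53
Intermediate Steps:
Function('Y')(z) = Add(Rational(1, 9), Mul(Rational(-1, 2), z)) (Function('Y')(z) = Add(Rational(-8, 9), Add(Mul(z, Pow(z, -1)), Mul(z, Pow(-2, -1)))) = Add(Rational(-8, 9), Add(1, Mul(z, Rational(-1, 2)))) = Add(Rational(-8, 9), Add(1, Mul(Rational(-1, 2), z))) = Add(Rational(1, 9), Mul(Rational(-1, 2), z)))
x = Rational(-130, 9) (x = Mul(Add(Rational(1, 9), Mul(Rational(-1, 2), 6)), 5) = Mul(Add(Rational(1, 9), -3), 5) = Mul(Rational(-26, 9), 5) = Rational(-130, 9) ≈ -14.444)
Function('L')(U, s) = Add(12, U, s)
Pow(Add(Function('C')(1, 2), Function('L')(Mul(-3, 5), x)), 2) = Pow(Add(2, Add(12, Mul(-3, 5), Rational(-130, 9))), 2) = Pow(Add(2, Add(12, -15, Rational(-130, 9))), 2) = Pow(Add(2, Rational(-157, 9)), 2) = Pow(Rational(-139, 9), 2) = Rational(19321, 81)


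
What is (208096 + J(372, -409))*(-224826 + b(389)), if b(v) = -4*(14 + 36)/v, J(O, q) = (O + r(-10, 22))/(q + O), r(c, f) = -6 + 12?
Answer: -673350617893436/14393 ≈ -4.6783e+10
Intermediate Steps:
r(c, f) = 6
J(O, q) = (6 + O)/(O + q) (J(O, q) = (O + 6)/(q + O) = (6 + O)/(O + q))
b(v) = -200/v
(208096 + J(372, -409))*(-224826 + b(389)) = (208096 + (6 + 372)/(372 - 409))*(-224826 - 200/389) = (208096 + 378/(-37))*(-224826 - 200*1/389) = (208096 - 1/37*378)*(-224826 - 200/389) = (208096 - 378/37)*(-87457514/389) = (7699174/37)*(-87457514/389) = -673350617893436/14393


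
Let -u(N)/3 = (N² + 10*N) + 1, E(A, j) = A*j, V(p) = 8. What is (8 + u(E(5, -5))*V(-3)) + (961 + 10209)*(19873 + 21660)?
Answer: 463914594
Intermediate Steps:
u(N) = -3 - 30*N - 3*N² (u(N) = -3*((N² + 10*N) + 1) = -3*(1 + N² + 10*N) = -3 - 30*N - 3*N²)
(8 + u(E(5, -5))*V(-3)) + (961 + 10209)*(19873 + 21660) = (8 + (-3 - 150*(-5) - 3*(5*(-5))²)*8) + (961 + 10209)*(19873 + 21660) = (8 + (-3 - 30*(-25) - 3*(-25)²)*8) + 11170*41533 = (8 + (-3 + 750 - 3*625)*8) + 463923610 = (8 + (-3 + 750 - 1875)*8) + 463923610 = (8 - 1128*8) + 463923610 = (8 - 9024) + 463923610 = -9016 + 463923610 = 463914594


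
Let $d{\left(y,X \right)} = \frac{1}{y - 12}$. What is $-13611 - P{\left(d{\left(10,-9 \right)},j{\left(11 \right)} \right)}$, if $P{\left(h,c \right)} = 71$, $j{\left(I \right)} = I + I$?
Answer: $-13682$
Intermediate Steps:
$d{\left(y,X \right)} = \frac{1}{-12 + y}$
$j{\left(I \right)} = 2 I$
$-13611 - P{\left(d{\left(10,-9 \right)},j{\left(11 \right)} \right)} = -13611 - 71 = -13682$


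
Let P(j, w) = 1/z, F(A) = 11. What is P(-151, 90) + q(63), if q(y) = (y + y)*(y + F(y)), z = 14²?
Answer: 1827505/196 ≈ 9324.0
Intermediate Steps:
z = 196
P(j, w) = 1/196
q(y) = 2*y*(11 + y) (q(y) = (y + y)*(y + 11) = (2*y)*(11 + y) = 2*y*(11 + y))
P(-151, 90) + q(63) = 1/196 + 2*63*(11 + 63) = 1/196 + 2*63*74 = 1/196 + 9324 = 1827505/196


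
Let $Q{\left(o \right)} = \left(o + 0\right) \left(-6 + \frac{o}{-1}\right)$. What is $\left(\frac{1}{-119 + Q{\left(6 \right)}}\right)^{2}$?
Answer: $\frac{1}{36481} \approx 2.7412 \cdot 10^{-5}$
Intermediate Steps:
$Q{\left(o \right)} = o \left(-6 - o\right)$ ($Q{\left(o \right)} = o \left(-6 + o \left(-1\right)\right) = o \left(-6 - o\right)$)
$\left(\frac{1}{-119 + Q{\left(6 \right)}}\right)^{2} = \left(\frac{1}{-119 - 6 \left(6 + 6\right)}\right)^{2} = \left(\frac{1}{-119 - 6 \cdot 12}\right)^{2} = \left(\frac{1}{-119 - 72}\right)^{2} = \left(\frac{1}{-191}\right)^{2} = \left(- \frac{1}{191}\right)^{2} = \frac{1}{36481}$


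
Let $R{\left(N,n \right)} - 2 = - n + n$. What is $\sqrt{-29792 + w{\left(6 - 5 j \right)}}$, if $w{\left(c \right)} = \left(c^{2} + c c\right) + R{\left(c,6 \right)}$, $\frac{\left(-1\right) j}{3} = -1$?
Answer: $6 i \sqrt{823} \approx 172.13 i$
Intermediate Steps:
$j = 3$ ($j = \left(-3\right) \left(-1\right) = 3$)
$R{\left(N,n \right)} = 2$ ($R{\left(N,n \right)} = 2 + \left(- n + n\right) = 2 + 0 = 2$)
$w{\left(c \right)} = 2 + 2 c^{2}$ ($w{\left(c \right)} = \left(c^{2} + c c\right) + 2 = \left(c^{2} + c^{2}\right) + 2 = 2 c^{2} + 2 = 2 + 2 c^{2}$)
$\sqrt{-29792 + w{\left(6 - 5 j \right)}} = \sqrt{-29792 + \left(2 + 2 \left(6 - 15\right)^{2}\right)} = \sqrt{-29792 + \left(2 + 2 \left(-9\right)^{2}\right)} = \sqrt{-29792 + \left(2 + 2 \cdot 81\right)} = \sqrt{-29792 + \left(2 + 162\right)} = \sqrt{-29792 + 164} = \sqrt{-29628} = 6 i \sqrt{823}$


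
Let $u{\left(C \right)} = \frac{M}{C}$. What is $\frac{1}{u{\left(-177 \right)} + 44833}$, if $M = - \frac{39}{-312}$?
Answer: $\frac{1416}{63483527} \approx 2.2305 \cdot 10^{-5}$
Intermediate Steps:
$M = \frac{1}{8}$ ($M = \left(-39\right) \left(- \frac{1}{312}\right) = \frac{1}{8} \approx 0.125$)
$u{\left(C \right)} = \frac{1}{8 C}$
$\frac{1}{u{\left(-177 \right)} + 44833} = \frac{1}{\frac{1}{8 \left(-177\right)} + 44833} = \frac{1}{\frac{1}{8} \left(- \frac{1}{177}\right) + 44833} = \frac{1}{- \frac{1}{1416} + 44833} = \frac{1}{\frac{63483527}{1416}} = \frac{1416}{63483527}$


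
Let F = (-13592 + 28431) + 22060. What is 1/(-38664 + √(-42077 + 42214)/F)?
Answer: -52642435675464/2035367132956139959 - 36899*√137/2035367132956139959 ≈ -2.5864e-5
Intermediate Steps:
F = 36899 (F = 14839 + 22060 = 36899)
1/(-38664 + √(-42077 + 42214)/F) = 1/(-38664 + √(-42077 + 42214)/36899) = 1/(-38664 + √137*(1/36899)) = 1/(-38664 + √137/36899)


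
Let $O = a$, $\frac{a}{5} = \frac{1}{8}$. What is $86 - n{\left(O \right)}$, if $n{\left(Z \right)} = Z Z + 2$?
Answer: $\frac{5351}{64} \approx 83.609$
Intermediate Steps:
$a = \frac{5}{8} \approx 0.625$
$O = \frac{5}{8} \approx 0.625$
$n{\left(Z \right)} = 2 + Z^{2}$ ($n{\left(Z \right)} = Z^{2} + 2 = 2 + Z^{2}$)
$86 - n{\left(O \right)} = 86 - \left(2 + \left(\frac{5}{8}\right)^{2}\right) = 86 - \left(2 + \frac{25}{64}\right) = 86 - \frac{153}{64} = \frac{5351}{64}$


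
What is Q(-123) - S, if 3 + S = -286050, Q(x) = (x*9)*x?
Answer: 422214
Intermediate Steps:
Q(x) = 9*x² (Q(x) = (9*x)*x = 9*x²)
S = -286053 (S = -3 - 286050 = -286053)
Q(-123) - S = 9*(-123)² - 1*(-286053) = 9*15129 + 286053 = 136161 + 286053 = 422214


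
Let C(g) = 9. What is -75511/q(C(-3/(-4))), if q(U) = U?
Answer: -75511/9 ≈ -8390.1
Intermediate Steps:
-75511/q(C(-3/(-4))) = -75511/9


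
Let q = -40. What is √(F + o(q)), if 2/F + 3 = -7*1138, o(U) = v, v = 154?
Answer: 2*√2444937014/7969 ≈ 12.410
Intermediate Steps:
o(U) = 154
F = -2/7969 (F = 2/(-3 - 7*1138) = 2/(-3 - 7966) = 2/(-7969) = 2*(-1/7969) = -2/7969 ≈ -0.00025097)
√(F + o(q)) = √(-2/7969 + 154) = √(1227224/7969) = 2*√2444937014/7969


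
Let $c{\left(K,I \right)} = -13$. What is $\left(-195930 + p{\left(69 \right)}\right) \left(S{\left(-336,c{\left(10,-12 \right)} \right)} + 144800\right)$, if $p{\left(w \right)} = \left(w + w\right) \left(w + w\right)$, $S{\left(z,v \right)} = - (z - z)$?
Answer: $-25613092800$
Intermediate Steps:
$S{\left(z,v \right)} = 0$ ($S{\left(z,v \right)} = \left(-1\right) 0 = 0$)
$p{\left(w \right)} = 4 w^{2}$ ($p{\left(w \right)} = 2 w 2 w = 4 w^{2}$)
$\left(-195930 + p{\left(69 \right)}\right) \left(S{\left(-336,c{\left(10,-12 \right)} \right)} + 144800\right) = \left(-195930 + 4 \cdot 69^{2}\right) \left(0 + 144800\right) = \left(-195930 + 4 \cdot 4761\right) 144800 = \left(-195930 + 19044\right) 144800 = \left(-176886\right) 144800 = -25613092800$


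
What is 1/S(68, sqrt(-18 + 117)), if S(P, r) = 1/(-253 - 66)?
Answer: -319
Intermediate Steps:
S(P, r) = -1/319 (S(P, r) = 1/(-319) = -1/319)
1/S(68, sqrt(-18 + 117)) = 1/(-1/319) = -319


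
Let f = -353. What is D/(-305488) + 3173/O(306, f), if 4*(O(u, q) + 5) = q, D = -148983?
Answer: -3821683037/113947024 ≈ -33.539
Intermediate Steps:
O(u, q) = -5 + q/4
D/(-305488) + 3173/O(306, f) = -148983/(-305488) + 3173/(-5 + (¼)*(-353)) = -148983*(-1/305488) + 3173/(-5 - 353/4) = 148983/305488 + 3173/(-373/4) = 148983/305488 + 3173*(-4/373) = 148983/305488 - 12692/373 = -3821683037/113947024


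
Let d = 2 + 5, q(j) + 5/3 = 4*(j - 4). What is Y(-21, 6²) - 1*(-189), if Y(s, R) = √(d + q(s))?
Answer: 189 + 2*I*√213/3 ≈ 189.0 + 9.7297*I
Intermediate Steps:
q(j) = -53/3 + 4*j (q(j) = -5/3 + 4*(j - 4) = -5/3 + 4*(-4 + j) = -5/3 + (-16 + 4*j) = -53/3 + 4*j)
d = 7
Y(s, R) = √(-32/3 + 4*s) (Y(s, R) = √(7 + (-53/3 + 4*s)) = √(-32/3 + 4*s))
Y(-21, 6²) - 1*(-189) = 2*√(-24 + 9*(-21))/3 - 1*(-189) = 2*√(-24 - 189)/3 + 189 = 2*√(-213)/3 + 189 = 2*(I*√213)/3 + 189 = 2*I*√213/3 + 189 = 189 + 2*I*√213/3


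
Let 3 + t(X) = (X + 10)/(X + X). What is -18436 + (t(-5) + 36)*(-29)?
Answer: -38757/2 ≈ -19379.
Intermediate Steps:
t(X) = -3 + (10 + X)/(2*X) (t(X) = -3 + (X + 10)/(X + X) = -3 + (10 + X)/((2*X)) = -3 + (10 + X)*(1/(2*X)) = -3 + (10 + X)/(2*X))
-18436 + (t(-5) + 36)*(-29) = -18436 + ((-5/2 + 5/(-5)) + 36)*(-29) = -18436 + ((-5/2 + 5*(-1/5)) + 36)*(-29) = -18436 + ((-5/2 - 1) + 36)*(-29) = -18436 + (-7/2 + 36)*(-29) = -18436 + (65/2)*(-29) = -18436 - 1885/2 = -38757/2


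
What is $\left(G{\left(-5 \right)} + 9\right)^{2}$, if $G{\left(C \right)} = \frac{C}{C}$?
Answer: $100$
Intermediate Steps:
$G{\left(C \right)} = 1$
$\left(G{\left(-5 \right)} + 9\right)^{2} = \left(1 + 9\right)^{2} = 10^{2} = 100$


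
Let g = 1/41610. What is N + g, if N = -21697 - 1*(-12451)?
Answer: -384726059/41610 ≈ -9246.0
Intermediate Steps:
g = 1/41610 ≈ 2.4033e-5
N = -9246 (N = -21697 + 12451 = -9246)
N + g = -9246 + 1/41610 = -384726059/41610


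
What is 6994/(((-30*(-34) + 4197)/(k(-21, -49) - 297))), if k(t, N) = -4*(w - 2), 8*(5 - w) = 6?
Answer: -713388/1739 ≈ -410.23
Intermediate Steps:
w = 17/4 (w = 5 - 1/8*6 = 5 - 3/4 = 17/4 ≈ 4.2500)
k(t, N) = -9 (k(t, N) = -4*(17/4 - 2) = -4*9/4 = -9)
6994/(((-30*(-34) + 4197)/(k(-21, -49) - 297))) = 6994/(((-30*(-34) + 4197)/(-9 - 297))) = 6994/(((1020 + 4197)/(-306))) = 6994/((5217*(-1/306))) = 6994/(-1739/102) = 6994*(-102/1739) = -713388/1739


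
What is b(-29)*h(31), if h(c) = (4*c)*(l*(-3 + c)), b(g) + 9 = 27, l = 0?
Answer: 0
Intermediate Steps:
b(g) = 18 (b(g) = -9 + 27 = 18)
h(c) = 0 (h(c) = (4*c)*(0*(-3 + c)) = (4*c)*0 = 0)
b(-29)*h(31) = 18*0 = 0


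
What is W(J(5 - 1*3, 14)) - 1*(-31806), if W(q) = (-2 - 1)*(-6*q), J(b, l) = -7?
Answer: 31680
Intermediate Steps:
W(q) = 18*q (W(q) = -(-18)*q = 18*q)
W(J(5 - 1*3, 14)) - 1*(-31806) = 18*(-7) - 1*(-31806) = -126 + 31806 = 31680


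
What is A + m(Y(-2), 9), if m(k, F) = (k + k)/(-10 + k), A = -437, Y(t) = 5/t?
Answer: -2183/5 ≈ -436.60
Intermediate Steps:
m(k, F) = 2*k/(-10 + k) (m(k, F) = (2*k)/(-10 + k) = 2*k/(-10 + k))
A + m(Y(-2), 9) = -437 + 2*(5/(-2))/(-10 + 5/(-2)) = -437 + 2*(5*(-1/2))/(-10 + 5*(-1/2)) = -437 + 2*(-5/2)/(-10 - 5/2) = -437 + 2*(-5/2)/(-25/2) = -437 + 2*(-5/2)*(-2/25) = -437 + 2/5 = -2183/5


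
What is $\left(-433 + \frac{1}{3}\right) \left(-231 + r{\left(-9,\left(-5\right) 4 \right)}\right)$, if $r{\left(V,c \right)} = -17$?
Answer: $\frac{321904}{3} \approx 1.073 \cdot 10^{5}$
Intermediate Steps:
$\left(-433 + \frac{1}{3}\right) \left(-231 + r{\left(-9,\left(-5\right) 4 \right)}\right) = \left(-433 + \frac{1}{3}\right) \left(-231 - 17\right) = \left(-433 + \frac{1}{3}\right) \left(-248\right) = \left(- \frac{1298}{3}\right) \left(-248\right) = \frac{321904}{3}$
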